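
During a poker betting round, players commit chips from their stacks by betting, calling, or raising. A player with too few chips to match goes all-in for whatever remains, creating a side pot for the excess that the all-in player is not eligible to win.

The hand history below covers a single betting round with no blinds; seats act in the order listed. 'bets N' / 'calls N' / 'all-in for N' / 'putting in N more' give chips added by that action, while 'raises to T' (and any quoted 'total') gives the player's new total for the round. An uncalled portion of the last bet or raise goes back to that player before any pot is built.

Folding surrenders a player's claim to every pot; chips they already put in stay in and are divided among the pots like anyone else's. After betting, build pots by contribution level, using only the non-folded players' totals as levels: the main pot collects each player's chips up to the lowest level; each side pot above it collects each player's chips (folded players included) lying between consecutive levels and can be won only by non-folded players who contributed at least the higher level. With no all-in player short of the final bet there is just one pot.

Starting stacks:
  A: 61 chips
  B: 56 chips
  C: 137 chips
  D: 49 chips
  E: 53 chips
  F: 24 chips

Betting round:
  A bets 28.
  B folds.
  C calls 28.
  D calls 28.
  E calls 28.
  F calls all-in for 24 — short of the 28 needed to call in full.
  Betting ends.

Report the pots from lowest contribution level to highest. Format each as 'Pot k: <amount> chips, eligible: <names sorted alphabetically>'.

Pot 1: 120 chips, eligible: A, C, D, E, F
Pot 2: 16 chips, eligible: A, C, D, E

Derivation:
Contributions: A=28, C=28, D=28, E=28, F=24
Folded: B
Pot levels (distinct totals of non-folded players): 24, 28
Layer 1-24: 24 each from A, C, D, E, F = 24*5 = 120 chips; eligible A, C, D, E, F
Layer 25-28: 4 each from A, C, D, E = 4*4 = 16 chips; eligible A, C, D, E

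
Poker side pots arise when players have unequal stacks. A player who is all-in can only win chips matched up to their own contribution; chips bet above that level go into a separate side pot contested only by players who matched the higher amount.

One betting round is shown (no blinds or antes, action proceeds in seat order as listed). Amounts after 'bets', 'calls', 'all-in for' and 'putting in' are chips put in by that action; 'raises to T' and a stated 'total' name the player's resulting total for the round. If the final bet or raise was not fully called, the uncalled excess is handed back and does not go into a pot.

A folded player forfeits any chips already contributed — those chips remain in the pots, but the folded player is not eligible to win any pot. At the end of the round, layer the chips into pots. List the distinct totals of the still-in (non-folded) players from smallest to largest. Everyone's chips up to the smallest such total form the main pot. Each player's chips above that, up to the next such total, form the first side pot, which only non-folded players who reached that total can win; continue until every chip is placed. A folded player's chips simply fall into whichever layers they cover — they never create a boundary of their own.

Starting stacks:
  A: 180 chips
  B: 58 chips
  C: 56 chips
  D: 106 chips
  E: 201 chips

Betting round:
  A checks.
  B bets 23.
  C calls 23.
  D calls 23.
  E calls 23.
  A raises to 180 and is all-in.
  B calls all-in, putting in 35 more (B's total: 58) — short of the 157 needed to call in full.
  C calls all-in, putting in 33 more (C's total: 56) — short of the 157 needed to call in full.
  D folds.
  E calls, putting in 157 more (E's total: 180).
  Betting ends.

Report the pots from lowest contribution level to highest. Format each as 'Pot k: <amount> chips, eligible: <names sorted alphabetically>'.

Pot 1: 247 chips, eligible: A, B, C, E
Pot 2: 6 chips, eligible: A, B, E
Pot 3: 244 chips, eligible: A, E

Derivation:
Contributions: A=180, B=58, C=56, D=23, E=180
Folded: D
Pot levels (distinct totals of non-folded players): 56, 58, 180
Layer 1-56: A 56 + B 56 + C 56 + D 23 + E 56 = 247 chips; eligible A, B, C, E
Layer 57-58: 2 each from A, B, E = 2*3 = 6 chips; eligible A, B, E
Layer 59-180: 122 each from A, E = 122*2 = 244 chips; eligible A, E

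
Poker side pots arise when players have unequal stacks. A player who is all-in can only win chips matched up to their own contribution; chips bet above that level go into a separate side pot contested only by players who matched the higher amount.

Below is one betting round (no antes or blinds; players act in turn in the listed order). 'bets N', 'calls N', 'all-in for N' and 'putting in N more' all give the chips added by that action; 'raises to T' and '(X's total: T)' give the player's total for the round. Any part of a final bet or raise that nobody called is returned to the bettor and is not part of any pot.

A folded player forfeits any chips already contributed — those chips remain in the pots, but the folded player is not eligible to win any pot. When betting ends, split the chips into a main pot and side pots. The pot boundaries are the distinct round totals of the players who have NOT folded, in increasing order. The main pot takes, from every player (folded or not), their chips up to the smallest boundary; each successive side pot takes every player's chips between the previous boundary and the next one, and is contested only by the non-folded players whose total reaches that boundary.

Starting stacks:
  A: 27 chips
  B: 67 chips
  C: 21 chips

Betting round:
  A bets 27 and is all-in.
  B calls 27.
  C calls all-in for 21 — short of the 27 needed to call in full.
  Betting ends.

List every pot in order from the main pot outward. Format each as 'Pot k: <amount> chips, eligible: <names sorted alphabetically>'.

Pot 1: 63 chips, eligible: A, B, C
Pot 2: 12 chips, eligible: A, B

Derivation:
Contributions: A=27, B=27, C=21
Pot levels (distinct totals of non-folded players): 21, 27
Layer 1-21: 21 each from A, B, C = 21*3 = 63 chips; eligible A, B, C
Layer 22-27: 6 each from A, B = 6*2 = 12 chips; eligible A, B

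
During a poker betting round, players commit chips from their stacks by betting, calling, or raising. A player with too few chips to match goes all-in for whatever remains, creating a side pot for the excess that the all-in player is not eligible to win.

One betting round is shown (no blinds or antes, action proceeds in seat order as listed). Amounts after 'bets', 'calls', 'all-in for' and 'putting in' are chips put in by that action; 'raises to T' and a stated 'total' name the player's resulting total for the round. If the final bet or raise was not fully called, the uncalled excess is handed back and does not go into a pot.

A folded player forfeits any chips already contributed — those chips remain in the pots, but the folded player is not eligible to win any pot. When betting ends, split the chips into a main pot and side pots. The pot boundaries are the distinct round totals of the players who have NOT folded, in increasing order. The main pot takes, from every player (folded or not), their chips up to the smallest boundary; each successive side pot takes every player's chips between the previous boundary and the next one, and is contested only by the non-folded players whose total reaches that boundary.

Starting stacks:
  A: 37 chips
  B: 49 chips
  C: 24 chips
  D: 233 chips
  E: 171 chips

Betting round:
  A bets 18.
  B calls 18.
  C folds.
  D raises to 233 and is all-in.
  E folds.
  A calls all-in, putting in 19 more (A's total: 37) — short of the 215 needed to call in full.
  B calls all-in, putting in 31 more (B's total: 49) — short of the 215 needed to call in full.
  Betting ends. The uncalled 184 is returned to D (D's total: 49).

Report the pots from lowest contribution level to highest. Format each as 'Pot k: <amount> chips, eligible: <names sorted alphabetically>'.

Pot 1: 111 chips, eligible: A, B, D
Pot 2: 24 chips, eligible: B, D

Derivation:
Contributions (after 184 returned to D): A=37, B=49, D=49
Folded: C, E
Pot levels (distinct totals of non-folded players): 37, 49
Layer 1-37: 37 each from A, B, D = 37*3 = 111 chips; eligible A, B, D
Layer 38-49: 12 each from B, D = 12*2 = 24 chips; eligible B, D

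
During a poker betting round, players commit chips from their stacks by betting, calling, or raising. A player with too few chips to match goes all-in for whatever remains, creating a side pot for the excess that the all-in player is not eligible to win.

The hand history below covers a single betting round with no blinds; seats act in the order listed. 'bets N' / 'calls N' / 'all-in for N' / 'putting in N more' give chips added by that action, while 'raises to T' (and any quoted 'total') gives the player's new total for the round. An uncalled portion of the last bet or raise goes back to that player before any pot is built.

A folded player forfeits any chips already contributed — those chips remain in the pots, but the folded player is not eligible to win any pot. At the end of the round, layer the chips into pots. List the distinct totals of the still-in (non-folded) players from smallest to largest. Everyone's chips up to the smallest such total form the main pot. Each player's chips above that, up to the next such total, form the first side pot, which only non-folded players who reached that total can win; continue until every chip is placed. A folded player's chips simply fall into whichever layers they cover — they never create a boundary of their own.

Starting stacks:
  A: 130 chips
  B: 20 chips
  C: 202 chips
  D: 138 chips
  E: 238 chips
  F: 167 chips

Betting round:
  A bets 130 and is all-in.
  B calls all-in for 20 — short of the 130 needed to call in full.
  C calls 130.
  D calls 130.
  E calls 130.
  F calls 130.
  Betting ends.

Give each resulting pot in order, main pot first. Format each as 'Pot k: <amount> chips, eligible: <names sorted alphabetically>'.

Pot 1: 120 chips, eligible: A, B, C, D, E, F
Pot 2: 550 chips, eligible: A, C, D, E, F

Derivation:
Contributions: A=130, B=20, C=130, D=130, E=130, F=130
Pot levels (distinct totals of non-folded players): 20, 130
Layer 1-20: 20 each from A, B, C, D, E, F = 20*6 = 120 chips; eligible A, B, C, D, E, F
Layer 21-130: 110 each from A, C, D, E, F = 110*5 = 550 chips; eligible A, C, D, E, F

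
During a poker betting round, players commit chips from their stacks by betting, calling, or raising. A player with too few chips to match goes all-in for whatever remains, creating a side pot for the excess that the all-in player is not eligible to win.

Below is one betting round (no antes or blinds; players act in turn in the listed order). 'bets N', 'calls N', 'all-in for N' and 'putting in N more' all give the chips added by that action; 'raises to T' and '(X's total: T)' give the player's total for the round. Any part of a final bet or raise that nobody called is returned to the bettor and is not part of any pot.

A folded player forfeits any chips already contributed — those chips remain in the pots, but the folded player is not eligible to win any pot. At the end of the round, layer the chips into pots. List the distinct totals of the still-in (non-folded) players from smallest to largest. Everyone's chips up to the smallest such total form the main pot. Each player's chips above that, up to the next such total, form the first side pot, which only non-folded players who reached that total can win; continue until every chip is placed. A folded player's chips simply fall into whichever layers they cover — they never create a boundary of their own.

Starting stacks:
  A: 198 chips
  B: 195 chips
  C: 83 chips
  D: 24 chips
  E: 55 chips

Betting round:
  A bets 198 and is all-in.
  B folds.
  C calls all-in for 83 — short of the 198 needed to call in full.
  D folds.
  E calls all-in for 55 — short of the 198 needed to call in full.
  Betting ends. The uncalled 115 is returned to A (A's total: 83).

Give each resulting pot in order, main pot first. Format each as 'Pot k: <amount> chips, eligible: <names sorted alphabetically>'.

Contributions (after 115 returned to A): A=83, C=83, E=55
Folded: B, D
Pot levels (distinct totals of non-folded players): 55, 83
Layer 1-55: 55 each from A, C, E = 55*3 = 165 chips; eligible A, C, E
Layer 56-83: 28 each from A, C = 28*2 = 56 chips; eligible A, C

Pot 1: 165 chips, eligible: A, C, E
Pot 2: 56 chips, eligible: A, C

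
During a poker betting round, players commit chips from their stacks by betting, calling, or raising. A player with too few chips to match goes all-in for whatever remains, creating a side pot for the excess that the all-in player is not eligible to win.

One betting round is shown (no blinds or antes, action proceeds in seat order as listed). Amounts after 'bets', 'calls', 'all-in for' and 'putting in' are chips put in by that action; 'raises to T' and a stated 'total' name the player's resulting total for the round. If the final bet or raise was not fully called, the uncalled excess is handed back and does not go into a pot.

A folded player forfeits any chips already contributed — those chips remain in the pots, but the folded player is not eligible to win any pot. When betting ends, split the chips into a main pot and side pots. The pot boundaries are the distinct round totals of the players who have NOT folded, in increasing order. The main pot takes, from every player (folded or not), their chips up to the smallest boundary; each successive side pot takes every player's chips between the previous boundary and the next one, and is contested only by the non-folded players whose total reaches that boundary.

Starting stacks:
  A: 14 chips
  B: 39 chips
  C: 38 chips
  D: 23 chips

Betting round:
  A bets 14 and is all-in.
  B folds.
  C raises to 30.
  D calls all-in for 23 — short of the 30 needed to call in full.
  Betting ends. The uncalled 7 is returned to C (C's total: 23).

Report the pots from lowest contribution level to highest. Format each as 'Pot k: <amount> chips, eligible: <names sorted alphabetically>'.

Contributions (after 7 returned to C): A=14, C=23, D=23
Folded: B
Pot levels (distinct totals of non-folded players): 14, 23
Layer 1-14: 14 each from A, C, D = 14*3 = 42 chips; eligible A, C, D
Layer 15-23: 9 each from C, D = 9*2 = 18 chips; eligible C, D

Pot 1: 42 chips, eligible: A, C, D
Pot 2: 18 chips, eligible: C, D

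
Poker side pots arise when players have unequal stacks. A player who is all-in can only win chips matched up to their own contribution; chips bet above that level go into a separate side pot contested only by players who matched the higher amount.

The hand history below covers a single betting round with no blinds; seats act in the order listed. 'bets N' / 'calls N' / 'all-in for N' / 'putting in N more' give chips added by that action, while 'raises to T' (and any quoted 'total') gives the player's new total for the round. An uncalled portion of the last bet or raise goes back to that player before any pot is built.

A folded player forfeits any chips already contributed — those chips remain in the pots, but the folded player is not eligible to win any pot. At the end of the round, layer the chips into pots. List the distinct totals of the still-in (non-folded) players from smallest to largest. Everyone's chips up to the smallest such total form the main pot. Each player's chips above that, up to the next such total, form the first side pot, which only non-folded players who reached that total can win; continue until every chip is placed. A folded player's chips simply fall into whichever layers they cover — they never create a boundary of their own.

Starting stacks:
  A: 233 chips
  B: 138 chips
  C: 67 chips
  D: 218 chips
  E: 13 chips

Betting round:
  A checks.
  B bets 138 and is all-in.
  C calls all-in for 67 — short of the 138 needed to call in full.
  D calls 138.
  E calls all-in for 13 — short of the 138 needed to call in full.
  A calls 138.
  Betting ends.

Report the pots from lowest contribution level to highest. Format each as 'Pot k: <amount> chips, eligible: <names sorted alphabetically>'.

Contributions: A=138, B=138, C=67, D=138, E=13
Pot levels (distinct totals of non-folded players): 13, 67, 138
Layer 1-13: 13 each from A, B, C, D, E = 13*5 = 65 chips; eligible A, B, C, D, E
Layer 14-67: 54 each from A, B, C, D = 54*4 = 216 chips; eligible A, B, C, D
Layer 68-138: 71 each from A, B, D = 71*3 = 213 chips; eligible A, B, D

Pot 1: 65 chips, eligible: A, B, C, D, E
Pot 2: 216 chips, eligible: A, B, C, D
Pot 3: 213 chips, eligible: A, B, D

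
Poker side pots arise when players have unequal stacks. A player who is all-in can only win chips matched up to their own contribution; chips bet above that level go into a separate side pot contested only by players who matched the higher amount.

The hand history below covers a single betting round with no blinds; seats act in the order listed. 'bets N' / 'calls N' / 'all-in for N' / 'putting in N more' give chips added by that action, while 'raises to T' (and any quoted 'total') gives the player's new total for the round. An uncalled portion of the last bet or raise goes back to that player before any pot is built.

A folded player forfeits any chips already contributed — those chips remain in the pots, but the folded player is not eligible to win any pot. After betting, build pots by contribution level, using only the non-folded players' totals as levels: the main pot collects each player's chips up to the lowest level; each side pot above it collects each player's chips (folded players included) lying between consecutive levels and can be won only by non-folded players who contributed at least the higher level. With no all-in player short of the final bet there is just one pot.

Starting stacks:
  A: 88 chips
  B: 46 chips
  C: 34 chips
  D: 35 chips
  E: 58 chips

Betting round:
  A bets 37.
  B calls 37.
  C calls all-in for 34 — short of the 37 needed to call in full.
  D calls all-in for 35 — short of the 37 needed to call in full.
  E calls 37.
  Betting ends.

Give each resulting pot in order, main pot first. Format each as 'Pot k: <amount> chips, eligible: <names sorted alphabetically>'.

Pot 1: 170 chips, eligible: A, B, C, D, E
Pot 2: 4 chips, eligible: A, B, D, E
Pot 3: 6 chips, eligible: A, B, E

Derivation:
Contributions: A=37, B=37, C=34, D=35, E=37
Pot levels (distinct totals of non-folded players): 34, 35, 37
Layer 1-34: 34 each from A, B, C, D, E = 34*5 = 170 chips; eligible A, B, C, D, E
Layer 35-35: 1 each from A, B, D, E = 1*4 = 4 chips; eligible A, B, D, E
Layer 36-37: 2 each from A, B, E = 2*3 = 6 chips; eligible A, B, E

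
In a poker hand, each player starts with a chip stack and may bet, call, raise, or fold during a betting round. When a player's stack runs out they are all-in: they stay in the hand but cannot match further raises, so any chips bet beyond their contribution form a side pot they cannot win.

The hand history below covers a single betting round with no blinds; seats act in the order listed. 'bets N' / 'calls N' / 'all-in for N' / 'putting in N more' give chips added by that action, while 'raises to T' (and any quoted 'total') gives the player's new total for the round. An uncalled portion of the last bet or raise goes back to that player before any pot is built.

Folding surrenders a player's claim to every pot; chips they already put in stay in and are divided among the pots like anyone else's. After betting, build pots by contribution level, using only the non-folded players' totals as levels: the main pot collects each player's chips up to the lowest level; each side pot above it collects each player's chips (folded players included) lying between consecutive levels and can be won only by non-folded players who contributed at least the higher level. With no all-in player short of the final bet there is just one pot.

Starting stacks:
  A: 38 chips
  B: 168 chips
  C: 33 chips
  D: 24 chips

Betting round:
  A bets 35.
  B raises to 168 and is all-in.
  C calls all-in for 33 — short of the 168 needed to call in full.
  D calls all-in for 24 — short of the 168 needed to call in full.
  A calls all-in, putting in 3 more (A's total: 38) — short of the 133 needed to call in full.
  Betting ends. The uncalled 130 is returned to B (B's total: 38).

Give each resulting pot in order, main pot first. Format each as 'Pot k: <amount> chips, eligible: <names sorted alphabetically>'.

Pot 1: 96 chips, eligible: A, B, C, D
Pot 2: 27 chips, eligible: A, B, C
Pot 3: 10 chips, eligible: A, B

Derivation:
Contributions (after 130 returned to B): A=38, B=38, C=33, D=24
Pot levels (distinct totals of non-folded players): 24, 33, 38
Layer 1-24: 24 each from A, B, C, D = 24*4 = 96 chips; eligible A, B, C, D
Layer 25-33: 9 each from A, B, C = 9*3 = 27 chips; eligible A, B, C
Layer 34-38: 5 each from A, B = 5*2 = 10 chips; eligible A, B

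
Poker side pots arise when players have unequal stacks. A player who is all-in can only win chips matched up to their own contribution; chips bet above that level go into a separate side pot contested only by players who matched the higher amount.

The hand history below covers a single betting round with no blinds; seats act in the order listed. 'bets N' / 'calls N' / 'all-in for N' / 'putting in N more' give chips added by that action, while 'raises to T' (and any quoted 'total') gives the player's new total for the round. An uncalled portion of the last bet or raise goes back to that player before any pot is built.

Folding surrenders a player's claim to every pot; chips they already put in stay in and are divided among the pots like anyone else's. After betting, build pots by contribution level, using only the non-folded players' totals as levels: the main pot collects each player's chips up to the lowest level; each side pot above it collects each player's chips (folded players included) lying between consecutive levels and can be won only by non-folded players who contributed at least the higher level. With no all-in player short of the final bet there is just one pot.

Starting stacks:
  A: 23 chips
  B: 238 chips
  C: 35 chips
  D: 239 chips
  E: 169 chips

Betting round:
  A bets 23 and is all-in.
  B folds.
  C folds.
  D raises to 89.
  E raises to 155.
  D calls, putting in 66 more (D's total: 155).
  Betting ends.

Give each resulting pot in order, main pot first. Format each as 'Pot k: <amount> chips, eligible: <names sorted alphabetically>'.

Contributions: A=23, D=155, E=155
Folded: B, C
Pot levels (distinct totals of non-folded players): 23, 155
Layer 1-23: 23 each from A, D, E = 23*3 = 69 chips; eligible A, D, E
Layer 24-155: 132 each from D, E = 132*2 = 264 chips; eligible D, E

Pot 1: 69 chips, eligible: A, D, E
Pot 2: 264 chips, eligible: D, E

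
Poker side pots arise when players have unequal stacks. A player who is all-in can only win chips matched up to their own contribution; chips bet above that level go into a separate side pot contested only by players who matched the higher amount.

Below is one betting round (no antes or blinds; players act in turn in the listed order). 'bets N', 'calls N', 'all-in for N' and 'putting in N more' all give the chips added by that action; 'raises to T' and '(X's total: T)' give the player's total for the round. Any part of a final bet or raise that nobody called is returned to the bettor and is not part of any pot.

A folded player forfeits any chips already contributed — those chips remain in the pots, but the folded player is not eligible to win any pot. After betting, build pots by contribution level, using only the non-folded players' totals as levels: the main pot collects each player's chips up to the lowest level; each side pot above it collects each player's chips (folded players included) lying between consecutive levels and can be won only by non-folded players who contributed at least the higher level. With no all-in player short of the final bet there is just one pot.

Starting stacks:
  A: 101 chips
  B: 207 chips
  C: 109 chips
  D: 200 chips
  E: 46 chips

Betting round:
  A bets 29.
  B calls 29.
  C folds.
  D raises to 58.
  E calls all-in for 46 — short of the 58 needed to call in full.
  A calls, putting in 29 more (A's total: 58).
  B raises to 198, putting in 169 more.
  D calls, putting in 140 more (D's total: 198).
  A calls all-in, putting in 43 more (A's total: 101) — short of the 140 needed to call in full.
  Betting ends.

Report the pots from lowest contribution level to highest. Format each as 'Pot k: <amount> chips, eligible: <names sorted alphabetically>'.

Contributions: A=101, B=198, D=198, E=46
Folded: C
Pot levels (distinct totals of non-folded players): 46, 101, 198
Layer 1-46: 46 each from A, B, D, E = 46*4 = 184 chips; eligible A, B, D, E
Layer 47-101: 55 each from A, B, D = 55*3 = 165 chips; eligible A, B, D
Layer 102-198: 97 each from B, D = 97*2 = 194 chips; eligible B, D

Pot 1: 184 chips, eligible: A, B, D, E
Pot 2: 165 chips, eligible: A, B, D
Pot 3: 194 chips, eligible: B, D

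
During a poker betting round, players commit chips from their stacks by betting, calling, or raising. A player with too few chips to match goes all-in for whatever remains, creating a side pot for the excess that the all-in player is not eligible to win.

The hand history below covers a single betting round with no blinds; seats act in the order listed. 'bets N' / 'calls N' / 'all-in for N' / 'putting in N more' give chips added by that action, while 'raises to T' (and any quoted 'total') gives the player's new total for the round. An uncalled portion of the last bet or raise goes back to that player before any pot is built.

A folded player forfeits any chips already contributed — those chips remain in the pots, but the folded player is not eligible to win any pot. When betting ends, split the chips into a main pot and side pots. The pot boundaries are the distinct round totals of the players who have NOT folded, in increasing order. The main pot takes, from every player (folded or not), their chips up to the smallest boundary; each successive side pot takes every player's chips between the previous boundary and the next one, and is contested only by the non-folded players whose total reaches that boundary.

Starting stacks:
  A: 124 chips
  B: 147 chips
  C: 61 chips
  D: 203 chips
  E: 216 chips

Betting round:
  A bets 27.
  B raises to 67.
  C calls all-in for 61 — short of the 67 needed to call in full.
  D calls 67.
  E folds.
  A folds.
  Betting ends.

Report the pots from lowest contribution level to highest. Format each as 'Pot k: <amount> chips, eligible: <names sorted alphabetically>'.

Contributions: A=27, B=67, C=61, D=67
Folded: A, E
Pot levels (distinct totals of non-folded players): 61, 67
Layer 1-61: A 27 + B 61 + C 61 + D 61 = 210 chips; eligible B, C, D
Layer 62-67: 6 each from B, D = 6*2 = 12 chips; eligible B, D

Pot 1: 210 chips, eligible: B, C, D
Pot 2: 12 chips, eligible: B, D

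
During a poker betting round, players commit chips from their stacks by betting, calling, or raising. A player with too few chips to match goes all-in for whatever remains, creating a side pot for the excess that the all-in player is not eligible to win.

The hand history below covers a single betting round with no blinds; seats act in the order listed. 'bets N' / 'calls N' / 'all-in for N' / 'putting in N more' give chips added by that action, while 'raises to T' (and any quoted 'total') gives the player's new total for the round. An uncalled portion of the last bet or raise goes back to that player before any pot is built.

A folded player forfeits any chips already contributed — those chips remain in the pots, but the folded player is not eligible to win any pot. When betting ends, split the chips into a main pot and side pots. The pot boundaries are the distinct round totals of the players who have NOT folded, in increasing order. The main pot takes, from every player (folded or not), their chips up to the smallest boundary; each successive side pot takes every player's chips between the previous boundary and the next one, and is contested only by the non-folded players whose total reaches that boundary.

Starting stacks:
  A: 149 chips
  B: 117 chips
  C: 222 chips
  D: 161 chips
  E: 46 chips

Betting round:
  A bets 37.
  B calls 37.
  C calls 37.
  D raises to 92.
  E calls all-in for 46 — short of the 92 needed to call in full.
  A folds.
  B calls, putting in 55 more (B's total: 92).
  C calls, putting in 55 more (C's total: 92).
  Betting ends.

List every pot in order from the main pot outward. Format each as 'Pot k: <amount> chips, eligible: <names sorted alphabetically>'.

Contributions: A=37, B=92, C=92, D=92, E=46
Folded: A
Pot levels (distinct totals of non-folded players): 46, 92
Layer 1-46: A 37 + B 46 + C 46 + D 46 + E 46 = 221 chips; eligible B, C, D, E
Layer 47-92: 46 each from B, C, D = 46*3 = 138 chips; eligible B, C, D

Pot 1: 221 chips, eligible: B, C, D, E
Pot 2: 138 chips, eligible: B, C, D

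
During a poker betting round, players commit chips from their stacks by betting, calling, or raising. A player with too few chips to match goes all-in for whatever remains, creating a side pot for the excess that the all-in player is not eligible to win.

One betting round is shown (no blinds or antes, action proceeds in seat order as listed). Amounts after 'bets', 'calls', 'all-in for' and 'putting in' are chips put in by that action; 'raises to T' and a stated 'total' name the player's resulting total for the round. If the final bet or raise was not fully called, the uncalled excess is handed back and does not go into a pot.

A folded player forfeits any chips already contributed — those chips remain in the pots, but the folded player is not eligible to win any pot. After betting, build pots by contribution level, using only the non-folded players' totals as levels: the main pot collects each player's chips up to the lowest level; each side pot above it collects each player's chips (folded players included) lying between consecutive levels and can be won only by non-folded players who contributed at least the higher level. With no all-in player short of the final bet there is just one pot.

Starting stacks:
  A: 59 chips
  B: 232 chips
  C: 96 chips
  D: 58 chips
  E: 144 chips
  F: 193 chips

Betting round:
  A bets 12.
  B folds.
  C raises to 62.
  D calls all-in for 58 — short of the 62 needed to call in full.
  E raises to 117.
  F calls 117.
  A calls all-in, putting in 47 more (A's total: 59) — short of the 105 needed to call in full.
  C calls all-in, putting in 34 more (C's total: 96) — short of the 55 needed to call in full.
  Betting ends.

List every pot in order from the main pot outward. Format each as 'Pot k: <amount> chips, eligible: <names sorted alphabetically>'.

Pot 1: 290 chips, eligible: A, C, D, E, F
Pot 2: 4 chips, eligible: A, C, E, F
Pot 3: 111 chips, eligible: C, E, F
Pot 4: 42 chips, eligible: E, F

Derivation:
Contributions: A=59, C=96, D=58, E=117, F=117
Folded: B
Pot levels (distinct totals of non-folded players): 58, 59, 96, 117
Layer 1-58: 58 each from A, C, D, E, F = 58*5 = 290 chips; eligible A, C, D, E, F
Layer 59-59: 1 each from A, C, E, F = 1*4 = 4 chips; eligible A, C, E, F
Layer 60-96: 37 each from C, E, F = 37*3 = 111 chips; eligible C, E, F
Layer 97-117: 21 each from E, F = 21*2 = 42 chips; eligible E, F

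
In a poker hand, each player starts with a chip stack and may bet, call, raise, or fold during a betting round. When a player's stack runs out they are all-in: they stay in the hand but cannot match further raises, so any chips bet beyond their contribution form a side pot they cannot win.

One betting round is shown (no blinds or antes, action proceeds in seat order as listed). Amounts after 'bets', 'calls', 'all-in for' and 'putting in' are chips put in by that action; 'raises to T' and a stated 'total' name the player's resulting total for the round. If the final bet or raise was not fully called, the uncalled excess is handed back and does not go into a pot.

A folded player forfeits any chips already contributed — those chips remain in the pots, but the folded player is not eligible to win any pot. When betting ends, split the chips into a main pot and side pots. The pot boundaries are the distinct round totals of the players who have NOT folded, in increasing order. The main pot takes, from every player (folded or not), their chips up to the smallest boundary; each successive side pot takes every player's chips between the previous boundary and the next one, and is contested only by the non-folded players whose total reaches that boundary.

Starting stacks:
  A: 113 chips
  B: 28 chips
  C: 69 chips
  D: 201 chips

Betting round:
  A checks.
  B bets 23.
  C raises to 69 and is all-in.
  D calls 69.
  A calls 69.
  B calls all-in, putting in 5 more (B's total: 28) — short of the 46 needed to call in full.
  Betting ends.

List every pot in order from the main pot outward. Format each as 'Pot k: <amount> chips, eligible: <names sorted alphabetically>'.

Pot 1: 112 chips, eligible: A, B, C, D
Pot 2: 123 chips, eligible: A, C, D

Derivation:
Contributions: A=69, B=28, C=69, D=69
Pot levels (distinct totals of non-folded players): 28, 69
Layer 1-28: 28 each from A, B, C, D = 28*4 = 112 chips; eligible A, B, C, D
Layer 29-69: 41 each from A, C, D = 41*3 = 123 chips; eligible A, C, D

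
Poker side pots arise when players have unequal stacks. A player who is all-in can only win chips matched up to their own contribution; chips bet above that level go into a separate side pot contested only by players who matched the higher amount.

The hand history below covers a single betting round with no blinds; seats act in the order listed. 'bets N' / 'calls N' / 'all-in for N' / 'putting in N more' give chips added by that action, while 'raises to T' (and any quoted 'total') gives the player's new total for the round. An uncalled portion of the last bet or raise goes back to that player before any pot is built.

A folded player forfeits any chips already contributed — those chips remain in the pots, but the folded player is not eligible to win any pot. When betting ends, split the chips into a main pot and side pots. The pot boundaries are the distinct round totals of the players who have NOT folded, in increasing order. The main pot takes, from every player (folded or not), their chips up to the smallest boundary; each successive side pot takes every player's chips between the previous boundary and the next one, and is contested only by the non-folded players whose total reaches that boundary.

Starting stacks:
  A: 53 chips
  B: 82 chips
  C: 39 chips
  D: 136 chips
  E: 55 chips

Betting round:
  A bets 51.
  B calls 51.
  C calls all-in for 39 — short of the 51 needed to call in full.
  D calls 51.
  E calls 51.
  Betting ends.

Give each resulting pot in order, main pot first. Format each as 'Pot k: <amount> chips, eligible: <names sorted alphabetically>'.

Contributions: A=51, B=51, C=39, D=51, E=51
Pot levels (distinct totals of non-folded players): 39, 51
Layer 1-39: 39 each from A, B, C, D, E = 39*5 = 195 chips; eligible A, B, C, D, E
Layer 40-51: 12 each from A, B, D, E = 12*4 = 48 chips; eligible A, B, D, E

Pot 1: 195 chips, eligible: A, B, C, D, E
Pot 2: 48 chips, eligible: A, B, D, E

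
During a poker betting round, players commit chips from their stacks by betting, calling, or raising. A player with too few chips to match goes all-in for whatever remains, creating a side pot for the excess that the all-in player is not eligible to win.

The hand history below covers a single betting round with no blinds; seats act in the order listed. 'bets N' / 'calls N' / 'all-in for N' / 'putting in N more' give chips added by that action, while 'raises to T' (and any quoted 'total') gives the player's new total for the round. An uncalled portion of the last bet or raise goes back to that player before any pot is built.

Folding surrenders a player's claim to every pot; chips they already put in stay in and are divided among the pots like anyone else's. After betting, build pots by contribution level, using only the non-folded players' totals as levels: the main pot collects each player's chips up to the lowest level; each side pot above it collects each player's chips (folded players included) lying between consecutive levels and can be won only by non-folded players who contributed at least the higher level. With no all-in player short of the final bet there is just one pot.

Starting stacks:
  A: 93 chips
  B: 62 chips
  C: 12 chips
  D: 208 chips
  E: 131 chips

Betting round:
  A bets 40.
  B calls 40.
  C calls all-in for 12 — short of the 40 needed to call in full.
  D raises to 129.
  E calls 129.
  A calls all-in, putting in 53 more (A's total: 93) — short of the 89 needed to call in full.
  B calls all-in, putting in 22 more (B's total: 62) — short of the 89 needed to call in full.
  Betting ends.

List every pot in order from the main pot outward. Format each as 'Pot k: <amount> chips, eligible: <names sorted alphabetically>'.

Pot 1: 60 chips, eligible: A, B, C, D, E
Pot 2: 200 chips, eligible: A, B, D, E
Pot 3: 93 chips, eligible: A, D, E
Pot 4: 72 chips, eligible: D, E

Derivation:
Contributions: A=93, B=62, C=12, D=129, E=129
Pot levels (distinct totals of non-folded players): 12, 62, 93, 129
Layer 1-12: 12 each from A, B, C, D, E = 12*5 = 60 chips; eligible A, B, C, D, E
Layer 13-62: 50 each from A, B, D, E = 50*4 = 200 chips; eligible A, B, D, E
Layer 63-93: 31 each from A, D, E = 31*3 = 93 chips; eligible A, D, E
Layer 94-129: 36 each from D, E = 36*2 = 72 chips; eligible D, E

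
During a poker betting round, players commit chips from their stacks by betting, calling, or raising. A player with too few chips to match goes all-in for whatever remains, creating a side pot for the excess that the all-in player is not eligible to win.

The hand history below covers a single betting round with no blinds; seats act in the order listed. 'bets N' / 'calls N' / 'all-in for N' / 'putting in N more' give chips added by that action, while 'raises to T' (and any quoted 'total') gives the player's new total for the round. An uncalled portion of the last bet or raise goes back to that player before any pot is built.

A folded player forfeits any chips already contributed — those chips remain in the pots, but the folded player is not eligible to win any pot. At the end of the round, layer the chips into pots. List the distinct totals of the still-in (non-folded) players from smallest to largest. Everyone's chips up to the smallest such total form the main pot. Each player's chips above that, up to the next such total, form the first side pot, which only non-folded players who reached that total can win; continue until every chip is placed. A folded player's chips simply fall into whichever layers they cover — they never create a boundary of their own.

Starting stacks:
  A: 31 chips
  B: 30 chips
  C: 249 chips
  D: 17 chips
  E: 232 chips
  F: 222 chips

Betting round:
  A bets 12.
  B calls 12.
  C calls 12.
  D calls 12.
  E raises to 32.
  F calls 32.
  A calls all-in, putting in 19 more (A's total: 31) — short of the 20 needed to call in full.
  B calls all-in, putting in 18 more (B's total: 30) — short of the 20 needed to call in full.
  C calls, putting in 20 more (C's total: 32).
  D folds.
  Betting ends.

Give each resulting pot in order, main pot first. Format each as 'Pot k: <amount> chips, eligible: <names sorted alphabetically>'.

Contributions: A=31, B=30, C=32, D=12, E=32, F=32
Folded: D
Pot levels (distinct totals of non-folded players): 30, 31, 32
Layer 1-30: A 30 + B 30 + C 30 + D 12 + E 30 + F 30 = 162 chips; eligible A, B, C, E, F
Layer 31-31: 1 each from A, C, E, F = 1*4 = 4 chips; eligible A, C, E, F
Layer 32-32: 1 each from C, E, F = 1*3 = 3 chips; eligible C, E, F

Pot 1: 162 chips, eligible: A, B, C, E, F
Pot 2: 4 chips, eligible: A, C, E, F
Pot 3: 3 chips, eligible: C, E, F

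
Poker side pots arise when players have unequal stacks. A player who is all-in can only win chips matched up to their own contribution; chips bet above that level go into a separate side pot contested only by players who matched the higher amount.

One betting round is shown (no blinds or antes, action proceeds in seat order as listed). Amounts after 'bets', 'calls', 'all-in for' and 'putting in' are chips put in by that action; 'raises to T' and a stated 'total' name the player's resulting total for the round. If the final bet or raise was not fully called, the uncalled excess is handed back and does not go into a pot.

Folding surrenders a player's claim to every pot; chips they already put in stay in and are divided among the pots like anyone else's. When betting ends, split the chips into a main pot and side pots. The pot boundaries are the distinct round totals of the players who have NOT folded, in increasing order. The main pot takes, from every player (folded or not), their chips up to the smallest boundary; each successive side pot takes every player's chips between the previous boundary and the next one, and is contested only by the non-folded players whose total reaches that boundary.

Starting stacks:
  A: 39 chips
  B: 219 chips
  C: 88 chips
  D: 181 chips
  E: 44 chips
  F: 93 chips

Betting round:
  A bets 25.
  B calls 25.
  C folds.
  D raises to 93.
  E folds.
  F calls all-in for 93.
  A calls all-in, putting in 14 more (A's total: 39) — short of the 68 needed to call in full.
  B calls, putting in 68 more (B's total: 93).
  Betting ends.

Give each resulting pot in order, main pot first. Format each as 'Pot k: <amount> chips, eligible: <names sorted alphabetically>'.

Pot 1: 156 chips, eligible: A, B, D, F
Pot 2: 162 chips, eligible: B, D, F

Derivation:
Contributions: A=39, B=93, D=93, F=93
Folded: C, E
Pot levels (distinct totals of non-folded players): 39, 93
Layer 1-39: 39 each from A, B, D, F = 39*4 = 156 chips; eligible A, B, D, F
Layer 40-93: 54 each from B, D, F = 54*3 = 162 chips; eligible B, D, F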